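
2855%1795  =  1060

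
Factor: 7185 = 3^1 * 5^1*479^1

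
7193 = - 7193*(- 1)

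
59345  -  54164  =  5181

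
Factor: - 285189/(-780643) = 3^1*23^ (- 1 )*33941^( - 1) * 95063^1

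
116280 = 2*58140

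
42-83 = - 41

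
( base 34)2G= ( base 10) 84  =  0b1010100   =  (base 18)4c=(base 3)10010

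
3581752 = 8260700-4678948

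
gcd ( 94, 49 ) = 1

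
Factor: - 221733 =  - 3^2 * 71^1*347^1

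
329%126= 77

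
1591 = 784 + 807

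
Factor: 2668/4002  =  2/3 = 2^1*3^ (  -  1)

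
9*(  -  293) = - 2637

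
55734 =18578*3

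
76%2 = 0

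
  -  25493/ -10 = 25493/10 = 2549.30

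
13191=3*4397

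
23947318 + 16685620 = 40632938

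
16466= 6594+9872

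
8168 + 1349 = 9517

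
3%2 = 1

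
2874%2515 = 359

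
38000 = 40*950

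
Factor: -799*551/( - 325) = 440249/325 = 5^( - 2)*13^( - 1 ) * 17^1*19^1*29^1*47^1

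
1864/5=1864/5= 372.80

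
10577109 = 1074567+9502542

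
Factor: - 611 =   -  13^1 * 47^1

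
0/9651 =0 = 0.00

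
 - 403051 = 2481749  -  2884800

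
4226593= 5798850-1572257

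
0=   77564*0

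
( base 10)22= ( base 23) M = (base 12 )1a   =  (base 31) m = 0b10110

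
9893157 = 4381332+5511825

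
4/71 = 4/71 = 0.06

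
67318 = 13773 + 53545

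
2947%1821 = 1126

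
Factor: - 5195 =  - 5^1*1039^1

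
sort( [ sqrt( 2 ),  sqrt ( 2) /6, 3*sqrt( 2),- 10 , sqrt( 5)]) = [ - 10, sqrt( 2) /6,sqrt( 2 ),  sqrt(5 ), 3*sqrt( 2)] 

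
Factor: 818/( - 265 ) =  - 2^1 * 5^( -1) * 53^(-1)*409^1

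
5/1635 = 1/327 =0.00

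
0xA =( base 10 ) 10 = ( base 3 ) 101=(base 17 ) A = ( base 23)a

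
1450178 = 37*39194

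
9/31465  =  9/31465 = 0.00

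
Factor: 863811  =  3^3 * 13^1*23^1*107^1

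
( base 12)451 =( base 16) 27d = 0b1001111101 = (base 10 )637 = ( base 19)1EA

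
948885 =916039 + 32846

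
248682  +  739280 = 987962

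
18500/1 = 18500  =  18500.00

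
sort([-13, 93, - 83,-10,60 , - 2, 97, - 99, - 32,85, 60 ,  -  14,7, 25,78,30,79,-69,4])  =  [ - 99 , - 83,-69, - 32,-14, - 13, - 10,-2,4,7,25,30, 60,60, 78 , 79, 85,93,97] 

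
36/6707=36/6707 =0.01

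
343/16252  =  343/16252 =0.02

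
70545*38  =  2680710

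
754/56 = 377/28 = 13.46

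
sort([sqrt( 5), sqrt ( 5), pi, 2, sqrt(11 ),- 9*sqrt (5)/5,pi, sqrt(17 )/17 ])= [-9 * sqrt( 5 ) /5, sqrt( 17) /17, 2, sqrt(5 ), sqrt ( 5),pi,pi, sqrt( 11) ]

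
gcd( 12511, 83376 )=1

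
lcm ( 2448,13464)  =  26928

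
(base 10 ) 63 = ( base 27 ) 29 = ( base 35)1s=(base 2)111111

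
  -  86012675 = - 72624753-13387922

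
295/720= 59/144 = 0.41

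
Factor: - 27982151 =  - 101^1 * 277051^1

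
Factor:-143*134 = - 19162 = - 2^1*11^1*13^1*67^1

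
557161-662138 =-104977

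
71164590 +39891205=111055795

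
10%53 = 10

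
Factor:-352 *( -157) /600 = 6908/75 = 2^2*3^ ( - 1 ) * 5^( - 2) * 11^1*157^1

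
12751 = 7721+5030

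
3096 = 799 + 2297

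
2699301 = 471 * 5731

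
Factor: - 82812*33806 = -2^3 * 3^1 * 67^1*103^1*16903^1 = - 2799542472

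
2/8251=2/8251 = 0.00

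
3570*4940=17635800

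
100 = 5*20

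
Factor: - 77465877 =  - 3^1*2459^1  *  10501^1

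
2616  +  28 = 2644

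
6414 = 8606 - 2192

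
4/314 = 2/157  =  0.01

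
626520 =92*6810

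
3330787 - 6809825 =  - 3479038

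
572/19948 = 143/4987= 0.03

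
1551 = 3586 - 2035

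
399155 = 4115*97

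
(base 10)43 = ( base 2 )101011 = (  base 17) 29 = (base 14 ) 31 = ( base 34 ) 19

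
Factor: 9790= 2^1*5^1*11^1 *89^1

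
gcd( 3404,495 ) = 1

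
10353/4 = 2588+1/4= 2588.25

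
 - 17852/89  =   - 201 + 37/89  =  - 200.58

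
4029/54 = 1343/18 = 74.61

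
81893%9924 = 2501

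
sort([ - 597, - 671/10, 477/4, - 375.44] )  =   [  -  597, - 375.44, - 671/10,  477/4]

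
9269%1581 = 1364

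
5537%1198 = 745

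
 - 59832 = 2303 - 62135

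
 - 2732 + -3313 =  - 6045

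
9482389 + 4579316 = 14061705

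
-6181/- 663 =9 + 214/663 = 9.32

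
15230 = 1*15230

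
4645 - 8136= - 3491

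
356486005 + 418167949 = 774653954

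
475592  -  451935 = 23657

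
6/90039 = 2/30013 = 0.00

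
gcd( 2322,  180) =18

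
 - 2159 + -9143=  - 11302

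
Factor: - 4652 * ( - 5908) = 27484016 = 2^4*7^1*211^1*1163^1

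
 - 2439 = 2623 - 5062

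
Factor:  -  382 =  - 2^1 * 191^1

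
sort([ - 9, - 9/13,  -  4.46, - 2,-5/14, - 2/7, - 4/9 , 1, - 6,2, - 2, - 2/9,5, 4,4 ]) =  [-9, - 6,  -  4.46,  -  2, - 2,  -  9/13, - 4/9 ,- 5/14,  -  2/7,  -  2/9,1,2,4 , 4,5 ] 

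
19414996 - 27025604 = -7610608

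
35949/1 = 35949 = 35949.00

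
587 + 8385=8972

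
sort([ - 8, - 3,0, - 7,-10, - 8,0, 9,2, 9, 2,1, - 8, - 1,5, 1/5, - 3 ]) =[ -10, - 8, - 8 ,-8, - 7, - 3 ,-3, - 1, 0, 0, 1/5,  1,2, 2,5,9, 9]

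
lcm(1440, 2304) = 11520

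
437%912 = 437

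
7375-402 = 6973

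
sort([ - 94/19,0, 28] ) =[ - 94/19, 0,28]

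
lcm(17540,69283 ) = 1385660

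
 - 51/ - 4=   12+3/4 = 12.75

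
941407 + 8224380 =9165787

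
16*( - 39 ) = -624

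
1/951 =1/951 = 0.00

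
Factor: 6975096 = 2^3*3^1 *163^1*1783^1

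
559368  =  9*62152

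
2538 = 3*846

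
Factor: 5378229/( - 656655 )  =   - 3^1* 5^( - 1) * 43777^(-1)*597581^1 = - 1792743/218885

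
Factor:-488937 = -3^1*17^1*9587^1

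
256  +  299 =555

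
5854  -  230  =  5624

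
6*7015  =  42090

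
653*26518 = 17316254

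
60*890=53400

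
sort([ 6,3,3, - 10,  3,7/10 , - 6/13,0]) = [  -  10, - 6/13, 0, 7/10,3, 3,3,6 ]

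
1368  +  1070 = 2438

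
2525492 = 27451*92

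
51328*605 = 31053440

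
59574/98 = 29787/49= 607.90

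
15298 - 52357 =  - 37059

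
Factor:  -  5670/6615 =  - 2^1 * 3^1 *7^ (-1) = - 6/7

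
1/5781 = 1/5781= 0.00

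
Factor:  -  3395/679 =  - 5=-5^1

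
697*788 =549236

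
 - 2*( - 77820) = 155640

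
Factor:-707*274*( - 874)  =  2^2 * 7^1*19^1 * 23^1*101^1 * 137^1 =169309532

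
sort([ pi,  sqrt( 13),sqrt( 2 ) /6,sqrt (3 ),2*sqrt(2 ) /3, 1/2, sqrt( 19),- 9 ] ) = [ - 9, sqrt(2 ) /6,  1/2,2*sqrt( 2) /3,sqrt(3),pi , sqrt(13),sqrt( 19) ] 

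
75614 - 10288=65326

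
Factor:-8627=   -  8627^1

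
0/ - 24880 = 0/1=   - 0.00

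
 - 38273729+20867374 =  - 17406355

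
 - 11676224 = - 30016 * 389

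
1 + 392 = 393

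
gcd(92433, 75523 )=1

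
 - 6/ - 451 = 6/451 =0.01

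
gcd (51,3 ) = 3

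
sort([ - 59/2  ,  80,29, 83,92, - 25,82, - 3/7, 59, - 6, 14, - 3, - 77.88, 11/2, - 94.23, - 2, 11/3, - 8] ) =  [ - 94.23, - 77.88, - 59/2, - 25, - 8, - 6, -3, - 2, - 3/7 , 11/3,11/2,14, 29,59, 80, 82,83, 92]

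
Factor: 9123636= 2^2*3^1* 863^1*881^1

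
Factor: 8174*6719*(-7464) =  - 409931135184 = -2^4*3^1*61^1 * 67^1*311^1*6719^1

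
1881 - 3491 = -1610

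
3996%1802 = 392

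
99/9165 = 33/3055 = 0.01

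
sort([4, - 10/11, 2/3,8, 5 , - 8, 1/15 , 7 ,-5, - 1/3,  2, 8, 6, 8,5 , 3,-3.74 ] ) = [ - 8, - 5, - 3.74,- 10/11, - 1/3, 1/15, 2/3, 2, 3, 4,5, 5, 6,  7,8, 8, 8] 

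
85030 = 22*3865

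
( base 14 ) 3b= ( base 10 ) 53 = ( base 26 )21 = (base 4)311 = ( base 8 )65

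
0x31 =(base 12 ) 41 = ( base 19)2B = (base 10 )49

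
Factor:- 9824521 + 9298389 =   -  2^2*31^1*4243^1=- 526132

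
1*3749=3749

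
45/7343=45/7343 = 0.01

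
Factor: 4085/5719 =5/7 = 5^1* 7^( - 1) 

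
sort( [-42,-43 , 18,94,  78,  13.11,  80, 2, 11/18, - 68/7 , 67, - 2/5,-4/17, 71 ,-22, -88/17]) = [  -  43,-42 , - 22,-68/7,  -  88/17,  -  2/5, - 4/17, 11/18,2,  13.11,18, 67,71, 78,80,94 ]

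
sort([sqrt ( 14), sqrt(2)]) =[sqrt(2),sqrt ( 14) ] 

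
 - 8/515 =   -  1+507/515 =- 0.02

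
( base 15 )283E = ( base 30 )9GT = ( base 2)10000110100001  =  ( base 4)2012201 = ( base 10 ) 8609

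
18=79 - 61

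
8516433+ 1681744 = 10198177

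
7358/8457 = 7358/8457 = 0.87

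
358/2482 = 179/1241 = 0.14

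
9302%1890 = 1742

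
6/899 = 6/899 = 0.01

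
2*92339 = 184678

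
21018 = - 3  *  ( - 7006)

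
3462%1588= 286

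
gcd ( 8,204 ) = 4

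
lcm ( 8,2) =8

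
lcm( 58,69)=4002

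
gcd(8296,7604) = 4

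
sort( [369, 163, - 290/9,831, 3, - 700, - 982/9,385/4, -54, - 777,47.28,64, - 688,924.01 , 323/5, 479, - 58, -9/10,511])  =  [ - 777,-700, - 688, - 982/9, - 58,  -  54, - 290/9, - 9/10,3,47.28 , 64, 323/5, 385/4,  163,369,479,  511, 831 , 924.01 ]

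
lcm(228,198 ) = 7524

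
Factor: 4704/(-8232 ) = -4/7 = -2^2*7^( - 1 )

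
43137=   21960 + 21177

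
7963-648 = 7315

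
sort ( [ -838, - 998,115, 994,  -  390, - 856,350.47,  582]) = [ - 998, - 856, - 838, - 390,  115, 350.47, 582, 994]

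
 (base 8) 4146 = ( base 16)866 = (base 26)34I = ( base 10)2150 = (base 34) 1T8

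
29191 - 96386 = - 67195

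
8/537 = 8/537 = 0.01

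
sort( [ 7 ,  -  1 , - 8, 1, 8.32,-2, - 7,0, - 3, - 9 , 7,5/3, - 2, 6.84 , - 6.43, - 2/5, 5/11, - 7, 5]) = [  -  9, - 8, - 7, - 7,  -  6.43,- 3, - 2, - 2,- 1, - 2/5,0, 5/11,1, 5/3, 5, 6.84,7,7, 8.32]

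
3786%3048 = 738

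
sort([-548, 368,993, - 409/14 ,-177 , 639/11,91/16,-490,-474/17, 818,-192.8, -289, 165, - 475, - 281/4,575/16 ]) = [-548, - 490 , - 475, - 289, - 192.8,-177, - 281/4, - 409/14, - 474/17,91/16,575/16,  639/11,165,368,818,993] 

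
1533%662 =209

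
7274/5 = 7274/5 =1454.80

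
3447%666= 117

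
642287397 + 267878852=910166249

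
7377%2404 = 165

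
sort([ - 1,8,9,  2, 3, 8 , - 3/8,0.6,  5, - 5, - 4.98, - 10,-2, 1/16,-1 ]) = [ - 10, - 5,  -  4.98, - 2, - 1,  -  1, - 3/8, 1/16, 0.6, 2,3,5 , 8,8,9 ] 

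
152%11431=152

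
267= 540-273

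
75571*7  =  528997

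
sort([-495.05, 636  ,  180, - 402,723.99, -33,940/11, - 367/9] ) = [-495.05,-402,-367/9, - 33,940/11,180 , 636,723.99]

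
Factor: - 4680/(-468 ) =2^1*5^1 = 10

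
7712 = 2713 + 4999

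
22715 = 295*77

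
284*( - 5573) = - 1582732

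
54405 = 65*837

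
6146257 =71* 86567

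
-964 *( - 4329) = 4173156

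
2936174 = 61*48134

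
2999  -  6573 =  - 3574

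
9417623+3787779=13205402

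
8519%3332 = 1855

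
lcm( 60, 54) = 540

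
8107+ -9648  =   - 1541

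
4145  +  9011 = 13156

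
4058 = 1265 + 2793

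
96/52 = 24/13  =  1.85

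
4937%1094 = 561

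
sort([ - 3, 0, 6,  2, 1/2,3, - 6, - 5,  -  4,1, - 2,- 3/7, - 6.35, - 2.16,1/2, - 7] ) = [ - 7, - 6.35  , - 6, - 5, - 4, - 3 , - 2.16,  -  2,  -  3/7,0, 1/2,  1/2, 1,2 , 3,6 ] 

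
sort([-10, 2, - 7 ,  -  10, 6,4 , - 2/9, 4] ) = [- 10, - 10, - 7,- 2/9, 2 , 4, 4, 6 ] 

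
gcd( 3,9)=3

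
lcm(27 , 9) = 27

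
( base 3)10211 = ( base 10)103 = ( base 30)3d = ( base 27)3m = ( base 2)1100111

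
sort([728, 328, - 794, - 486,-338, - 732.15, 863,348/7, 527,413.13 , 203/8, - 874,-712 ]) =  [  -  874, - 794, - 732.15, - 712, - 486, - 338,203/8,348/7,328, 413.13,527, 728 , 863] 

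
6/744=1/124 = 0.01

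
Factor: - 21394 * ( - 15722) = 2^2 * 7^1 * 19^1 * 563^1*1123^1 = 336356468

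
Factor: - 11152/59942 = - 2^3*43^( - 1) =-  8/43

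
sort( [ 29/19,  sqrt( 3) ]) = [29/19 , sqrt( 3 ) ] 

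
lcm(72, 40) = 360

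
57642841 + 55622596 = 113265437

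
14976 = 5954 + 9022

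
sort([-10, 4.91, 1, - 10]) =[-10, - 10,1,4.91 ] 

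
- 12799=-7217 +  -  5582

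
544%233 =78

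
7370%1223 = 32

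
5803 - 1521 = 4282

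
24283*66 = 1602678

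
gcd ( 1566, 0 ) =1566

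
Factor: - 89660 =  - 2^2*5^1 * 4483^1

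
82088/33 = 2487 + 17/33 = 2487.52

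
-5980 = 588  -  6568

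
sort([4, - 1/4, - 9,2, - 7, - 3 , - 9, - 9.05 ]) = [ - 9.05,-9, - 9, - 7, - 3, - 1/4,2,4 ] 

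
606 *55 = 33330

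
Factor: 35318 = 2^1*17659^1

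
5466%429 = 318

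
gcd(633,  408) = 3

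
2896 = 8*362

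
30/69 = 10/23 = 0.43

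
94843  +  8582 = 103425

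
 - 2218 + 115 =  - 2103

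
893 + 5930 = 6823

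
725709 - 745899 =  - 20190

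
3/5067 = 1/1689 = 0.00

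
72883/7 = 10411 + 6/7 = 10411.86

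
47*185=8695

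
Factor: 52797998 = 2^1 * 11^1*19^1 * 126311^1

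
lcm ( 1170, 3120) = 9360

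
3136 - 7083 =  - 3947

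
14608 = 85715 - 71107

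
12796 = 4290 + 8506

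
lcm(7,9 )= 63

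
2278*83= 189074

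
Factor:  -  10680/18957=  - 40/71= - 2^3 * 5^1*71^( - 1 )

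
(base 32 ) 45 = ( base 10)133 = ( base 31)49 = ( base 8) 205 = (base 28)4l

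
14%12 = 2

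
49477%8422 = 7367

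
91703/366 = 250 + 203/366  =  250.55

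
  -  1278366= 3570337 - 4848703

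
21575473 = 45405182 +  - 23829709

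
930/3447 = 310/1149 =0.27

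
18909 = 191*99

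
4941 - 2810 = 2131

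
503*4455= 2240865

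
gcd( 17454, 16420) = 2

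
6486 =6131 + 355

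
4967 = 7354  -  2387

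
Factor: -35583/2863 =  - 87/7= - 3^1*7^ ( - 1 )*29^1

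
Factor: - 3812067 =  - 3^2*7^1*60509^1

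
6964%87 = 4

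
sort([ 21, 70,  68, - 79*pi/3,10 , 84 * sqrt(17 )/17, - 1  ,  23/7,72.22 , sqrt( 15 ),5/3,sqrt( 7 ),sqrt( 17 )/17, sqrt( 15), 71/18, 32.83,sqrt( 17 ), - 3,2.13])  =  [  -  79*pi/3, - 3,-1,sqrt( 17 ) /17,5/3, 2.13,sqrt( 7),23/7,  sqrt(15 ),sqrt(15) , 71/18  ,  sqrt(17),10, 84*sqrt ( 17)/17,21, 32.83 , 68, 70,72.22]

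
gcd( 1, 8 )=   1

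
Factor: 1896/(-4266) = - 4/9 = - 2^2*3^(-2 ) 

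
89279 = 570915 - 481636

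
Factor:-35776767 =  - 3^1*13^1*917353^1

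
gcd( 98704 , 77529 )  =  1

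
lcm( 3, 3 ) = 3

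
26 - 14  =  12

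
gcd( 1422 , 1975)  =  79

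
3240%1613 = 14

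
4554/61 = 74  +  40/61= 74.66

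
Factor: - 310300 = -2^2*5^2 * 29^1 * 107^1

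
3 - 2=1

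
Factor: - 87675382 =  - 2^1 * 43837691^1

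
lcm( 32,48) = 96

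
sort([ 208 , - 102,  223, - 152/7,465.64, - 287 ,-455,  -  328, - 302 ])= [ - 455 , - 328, - 302 , - 287,  -  102, - 152/7,  208, 223 , 465.64]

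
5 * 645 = 3225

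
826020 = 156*5295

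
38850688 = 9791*3968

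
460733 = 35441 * 13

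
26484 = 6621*4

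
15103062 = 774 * 19513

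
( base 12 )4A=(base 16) 3A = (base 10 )58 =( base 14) 42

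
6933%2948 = 1037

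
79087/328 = 79087/328 = 241.12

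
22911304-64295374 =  - 41384070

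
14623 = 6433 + 8190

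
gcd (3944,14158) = 2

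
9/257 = 9/257  =  0.04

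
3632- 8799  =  -5167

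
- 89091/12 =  - 7425+3/4 = - 7424.25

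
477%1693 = 477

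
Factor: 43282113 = 3^1*7^1*23^1*89611^1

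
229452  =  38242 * 6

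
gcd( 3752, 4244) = 4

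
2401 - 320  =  2081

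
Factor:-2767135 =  - 5^1*7^1*173^1 *457^1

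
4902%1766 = 1370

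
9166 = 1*9166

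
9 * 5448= 49032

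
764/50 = 382/25 = 15.28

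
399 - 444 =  -45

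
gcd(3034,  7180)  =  2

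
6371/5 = 6371/5 = 1274.20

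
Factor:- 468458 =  - 2^1*71^1*3299^1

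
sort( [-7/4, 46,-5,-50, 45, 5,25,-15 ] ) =[ - 50,-15,-5,- 7/4, 5, 25,45,46]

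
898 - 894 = 4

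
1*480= 480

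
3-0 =3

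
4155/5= 831 =831.00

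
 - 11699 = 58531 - 70230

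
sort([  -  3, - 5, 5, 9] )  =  [-5,-3,5,9]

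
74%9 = 2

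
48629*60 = 2917740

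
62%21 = 20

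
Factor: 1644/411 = 4 =2^2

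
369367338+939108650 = 1308475988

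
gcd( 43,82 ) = 1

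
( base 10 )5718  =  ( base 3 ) 21211210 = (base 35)4nd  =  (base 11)4329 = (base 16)1656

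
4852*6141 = 29796132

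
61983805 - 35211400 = 26772405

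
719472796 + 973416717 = 1692889513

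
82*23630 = 1937660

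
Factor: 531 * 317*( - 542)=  - 91233234  =  - 2^1 * 3^2*59^1*271^1 *317^1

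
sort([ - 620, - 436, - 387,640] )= [ - 620, -436, - 387 , 640 ]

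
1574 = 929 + 645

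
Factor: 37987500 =2^2 * 3^1*5^5*1013^1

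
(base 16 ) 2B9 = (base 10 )697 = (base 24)151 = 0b1010111001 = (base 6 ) 3121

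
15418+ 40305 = 55723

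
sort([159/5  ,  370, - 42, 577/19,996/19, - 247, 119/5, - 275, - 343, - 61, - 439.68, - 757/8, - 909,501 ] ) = [ - 909, - 439.68,-343, - 275,  -  247, - 757/8,-61,-42,119/5,577/19,159/5, 996/19,370, 501]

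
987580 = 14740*67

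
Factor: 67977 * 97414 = 6621911478  =  2^1*3^2*7^1* 13^1*53^1*83^1*919^1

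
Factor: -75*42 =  - 2^1*3^2*5^2*7^1=   - 3150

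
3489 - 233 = 3256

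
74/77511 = 74/77511 = 0.00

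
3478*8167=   28404826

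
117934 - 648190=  - 530256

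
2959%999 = 961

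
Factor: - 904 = - 2^3*113^1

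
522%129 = 6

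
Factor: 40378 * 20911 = 844344358 = 2^1*11^1*13^1 * 1553^1 * 1901^1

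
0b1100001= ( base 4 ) 1201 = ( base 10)97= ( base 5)342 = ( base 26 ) 3J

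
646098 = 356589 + 289509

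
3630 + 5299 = 8929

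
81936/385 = 212 + 316/385 = 212.82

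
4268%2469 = 1799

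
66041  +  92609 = 158650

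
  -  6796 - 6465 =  - 13261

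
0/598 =0 = 0.00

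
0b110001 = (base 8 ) 61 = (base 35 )1E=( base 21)27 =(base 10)49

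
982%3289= 982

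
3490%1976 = 1514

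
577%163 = 88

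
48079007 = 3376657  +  44702350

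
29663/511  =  29663/511 = 58.05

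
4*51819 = 207276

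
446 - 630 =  -184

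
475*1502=713450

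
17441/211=82 + 139/211 = 82.66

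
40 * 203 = 8120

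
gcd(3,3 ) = 3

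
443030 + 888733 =1331763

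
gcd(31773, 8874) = 51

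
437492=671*652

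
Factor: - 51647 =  - 51647^1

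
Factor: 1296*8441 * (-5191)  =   - 2^4*3^4*23^1*29^1*179^1*367^1 = -  56787131376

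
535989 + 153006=688995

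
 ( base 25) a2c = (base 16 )18a8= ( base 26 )98K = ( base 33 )5Q9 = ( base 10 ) 6312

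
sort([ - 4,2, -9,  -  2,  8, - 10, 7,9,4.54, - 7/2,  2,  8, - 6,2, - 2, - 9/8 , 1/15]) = [ - 10, - 9, - 6,-4,-7/2,  -  2, - 2, - 9/8,1/15, 2,2,2,4.54,  7, 8,8,9 ] 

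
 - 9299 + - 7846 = - 17145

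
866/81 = 866/81 = 10.69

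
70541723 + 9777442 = 80319165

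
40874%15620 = 9634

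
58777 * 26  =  1528202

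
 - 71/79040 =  - 1+78969/79040 = - 0.00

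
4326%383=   113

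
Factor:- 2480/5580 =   -  2^2*3^ ( - 2 )=-4/9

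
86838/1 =86838= 86838.00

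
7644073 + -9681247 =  - 2037174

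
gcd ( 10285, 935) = 935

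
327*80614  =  26360778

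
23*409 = 9407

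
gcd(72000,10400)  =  800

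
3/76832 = 3/76832  =  0.00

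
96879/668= 96879/668 = 145.03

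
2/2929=2/2929= 0.00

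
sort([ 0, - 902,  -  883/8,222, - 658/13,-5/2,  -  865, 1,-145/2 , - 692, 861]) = [  -  902 , - 865, - 692 ,-883/8, - 145/2, - 658/13,- 5/2, 0, 1,222 , 861 ] 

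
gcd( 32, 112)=16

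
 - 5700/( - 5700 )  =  1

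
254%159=95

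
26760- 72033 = -45273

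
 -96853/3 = -96853/3 = - 32284.33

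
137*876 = 120012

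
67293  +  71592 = 138885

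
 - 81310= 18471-99781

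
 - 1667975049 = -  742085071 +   -  925889978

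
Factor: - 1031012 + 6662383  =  5631371 = 1907^1*2953^1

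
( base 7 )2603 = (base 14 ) 503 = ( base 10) 983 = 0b1111010111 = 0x3d7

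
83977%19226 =7073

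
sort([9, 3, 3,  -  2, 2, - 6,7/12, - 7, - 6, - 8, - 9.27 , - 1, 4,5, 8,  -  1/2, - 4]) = [ - 9.27, - 8, -7, - 6,  -  6, - 4, - 2,  -  1, -1/2,7/12,2,  3, 3, 4, 5, 8,9 ] 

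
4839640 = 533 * 9080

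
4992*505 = 2520960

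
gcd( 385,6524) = 7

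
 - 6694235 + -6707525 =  - 13401760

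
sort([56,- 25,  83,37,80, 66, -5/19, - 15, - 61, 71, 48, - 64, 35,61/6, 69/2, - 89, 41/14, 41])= [ - 89 ,-64,  -  61,-25, - 15, - 5/19,41/14,61/6,69/2, 35,  37, 41,  48,  56,  66, 71, 80, 83 ] 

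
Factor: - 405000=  - 2^3*3^4*5^4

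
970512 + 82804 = 1053316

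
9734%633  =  239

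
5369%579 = 158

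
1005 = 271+734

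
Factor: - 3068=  - 2^2*13^1*59^1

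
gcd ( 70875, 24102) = 9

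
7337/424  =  17  +  129/424 = 17.30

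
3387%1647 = 93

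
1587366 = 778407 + 808959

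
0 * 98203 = 0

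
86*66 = 5676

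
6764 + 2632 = 9396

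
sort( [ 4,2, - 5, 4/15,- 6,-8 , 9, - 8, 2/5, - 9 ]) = [ - 9, - 8, - 8,  -  6, - 5,  4/15, 2/5 , 2, 4, 9]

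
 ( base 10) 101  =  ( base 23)49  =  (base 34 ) 2X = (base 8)145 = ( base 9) 122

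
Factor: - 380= - 2^2*5^1*19^1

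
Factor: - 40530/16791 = - 70/29 = - 2^1*5^1 * 7^1 * 29^ ( - 1) 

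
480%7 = 4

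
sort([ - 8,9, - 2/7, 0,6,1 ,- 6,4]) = [ - 8, - 6, - 2/7, 0,1,4,6, 9] 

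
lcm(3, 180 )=180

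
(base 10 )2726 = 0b101010100110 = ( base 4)222212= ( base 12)16B2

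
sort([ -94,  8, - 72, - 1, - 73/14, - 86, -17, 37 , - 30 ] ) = [ - 94, - 86, - 72, - 30, - 17, - 73/14, - 1,8,37]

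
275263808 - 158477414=116786394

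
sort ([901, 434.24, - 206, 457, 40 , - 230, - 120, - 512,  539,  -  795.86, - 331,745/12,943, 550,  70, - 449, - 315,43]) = [ -795.86, - 512,-449, - 331, - 315,- 230,-206,-120,40, 43, 745/12,70, 434.24, 457, 539, 550, 901,  943]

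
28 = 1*28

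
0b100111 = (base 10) 39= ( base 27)1c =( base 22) 1H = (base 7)54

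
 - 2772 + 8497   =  5725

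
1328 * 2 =2656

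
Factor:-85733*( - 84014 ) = 7202772262=2^1*7^1 *17^1*353^1*85733^1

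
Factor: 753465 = 3^1  *  5^1*50231^1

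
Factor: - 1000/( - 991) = 2^3*5^3* 991^ (-1)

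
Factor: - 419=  - 419^1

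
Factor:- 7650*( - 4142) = 31686300 = 2^2*3^2*5^2*17^1*19^1 *109^1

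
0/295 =0 = 0.00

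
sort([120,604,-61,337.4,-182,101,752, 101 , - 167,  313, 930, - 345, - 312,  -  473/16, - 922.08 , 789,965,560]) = [ - 922.08,-345, - 312,  -  182, - 167, - 61,- 473/16,  101,101,120, 313 , 337.4,560 , 604,752, 789, 930,965 ] 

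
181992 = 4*45498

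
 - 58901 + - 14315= - 73216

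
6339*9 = 57051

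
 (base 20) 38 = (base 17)40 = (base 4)1010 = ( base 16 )44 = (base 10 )68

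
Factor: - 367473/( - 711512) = 2^(-3 )*3^1*19^( - 1 )*31^( - 1) * 151^( - 1 )*347^1*353^1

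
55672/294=27836/147=189.36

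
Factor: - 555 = - 3^1*5^1*37^1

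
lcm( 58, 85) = 4930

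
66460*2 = 132920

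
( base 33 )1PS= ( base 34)1N4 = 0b11110010110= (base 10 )1942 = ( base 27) 2hp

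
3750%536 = 534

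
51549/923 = 51549/923 = 55.85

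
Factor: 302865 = 3^1*5^1*61^1*331^1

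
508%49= 18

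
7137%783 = 90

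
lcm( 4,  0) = 0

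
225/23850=1/106 = 0.01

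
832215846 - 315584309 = 516631537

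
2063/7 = 294+5/7= 294.71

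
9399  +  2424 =11823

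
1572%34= 8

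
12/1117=12/1117 =0.01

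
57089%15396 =10901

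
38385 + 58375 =96760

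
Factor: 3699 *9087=3^4*13^1*137^1*233^1 = 33612813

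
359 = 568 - 209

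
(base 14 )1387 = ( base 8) 6573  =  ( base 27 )4jm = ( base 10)3451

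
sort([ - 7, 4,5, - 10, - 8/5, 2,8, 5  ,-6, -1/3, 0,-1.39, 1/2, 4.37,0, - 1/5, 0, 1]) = [ - 10, - 7, - 6,  -  8/5,-1.39, - 1/3, - 1/5, 0, 0,0,  1/2, 1, 2, 4, 4.37 , 5, 5, 8 ] 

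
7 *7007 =49049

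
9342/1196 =4671/598= 7.81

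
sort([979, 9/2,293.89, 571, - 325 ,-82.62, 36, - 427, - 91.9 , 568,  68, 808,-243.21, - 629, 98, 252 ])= [ - 629, - 427, - 325, - 243.21, - 91.9, - 82.62,9/2 , 36, 68,  98,252 , 293.89,  568, 571,808,979 ] 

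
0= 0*81589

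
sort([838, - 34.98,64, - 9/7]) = [  -  34.98,- 9/7, 64,838 ]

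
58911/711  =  19637/237 = 82.86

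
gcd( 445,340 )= 5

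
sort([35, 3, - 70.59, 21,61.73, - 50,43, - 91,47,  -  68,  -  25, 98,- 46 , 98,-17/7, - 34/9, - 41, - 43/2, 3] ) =[- 91, - 70.59, - 68, - 50,-46, - 41, - 25,  -  43/2,- 34/9, - 17/7, 3, 3, 21,35, 43, 47, 61.73 , 98,  98 ] 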